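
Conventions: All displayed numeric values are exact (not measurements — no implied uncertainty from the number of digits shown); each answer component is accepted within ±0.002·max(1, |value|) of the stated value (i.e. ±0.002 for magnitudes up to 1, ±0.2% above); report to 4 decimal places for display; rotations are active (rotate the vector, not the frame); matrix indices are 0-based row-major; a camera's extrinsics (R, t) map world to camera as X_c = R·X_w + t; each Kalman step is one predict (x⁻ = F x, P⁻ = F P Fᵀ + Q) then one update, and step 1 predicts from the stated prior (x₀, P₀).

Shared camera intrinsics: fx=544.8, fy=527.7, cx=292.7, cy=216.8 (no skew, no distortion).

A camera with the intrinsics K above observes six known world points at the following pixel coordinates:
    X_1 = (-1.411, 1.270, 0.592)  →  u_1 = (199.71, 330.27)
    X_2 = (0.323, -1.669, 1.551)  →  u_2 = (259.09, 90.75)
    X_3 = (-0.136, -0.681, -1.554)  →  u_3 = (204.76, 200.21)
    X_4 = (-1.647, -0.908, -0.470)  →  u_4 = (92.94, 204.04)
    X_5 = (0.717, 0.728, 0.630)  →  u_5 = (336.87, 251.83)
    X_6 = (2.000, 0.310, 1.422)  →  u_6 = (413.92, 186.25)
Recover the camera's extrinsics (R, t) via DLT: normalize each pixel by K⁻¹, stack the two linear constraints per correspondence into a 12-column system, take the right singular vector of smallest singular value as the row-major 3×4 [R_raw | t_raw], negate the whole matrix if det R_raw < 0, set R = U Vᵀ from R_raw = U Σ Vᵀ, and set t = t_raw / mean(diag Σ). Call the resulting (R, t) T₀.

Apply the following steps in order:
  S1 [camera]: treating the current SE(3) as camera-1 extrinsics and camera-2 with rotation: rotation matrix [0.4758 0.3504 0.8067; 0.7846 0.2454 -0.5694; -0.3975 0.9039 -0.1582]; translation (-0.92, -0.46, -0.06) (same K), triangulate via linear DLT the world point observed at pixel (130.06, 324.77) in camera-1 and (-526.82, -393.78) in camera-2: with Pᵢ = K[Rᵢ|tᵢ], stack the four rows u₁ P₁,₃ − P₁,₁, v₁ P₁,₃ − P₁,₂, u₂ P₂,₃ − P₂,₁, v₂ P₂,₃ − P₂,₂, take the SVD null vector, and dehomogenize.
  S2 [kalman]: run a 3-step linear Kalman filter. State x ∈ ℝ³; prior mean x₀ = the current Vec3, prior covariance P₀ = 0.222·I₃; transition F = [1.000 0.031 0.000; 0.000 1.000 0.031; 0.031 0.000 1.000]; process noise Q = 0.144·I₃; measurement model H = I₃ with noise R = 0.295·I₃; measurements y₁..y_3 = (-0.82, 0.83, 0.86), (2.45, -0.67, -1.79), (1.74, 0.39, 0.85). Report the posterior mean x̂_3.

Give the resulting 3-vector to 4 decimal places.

result = (1.1984, 0.2123, 0.0459)

source (pnp_recover): camera pose = R=[0.9500 0.3069 0.0583; -0.2898 0.9355 -0.2021; -0.1166 0.1751 0.9776], t=(-0.3600, 0.1300, 6.5101)
after S1 (triangulate): (-1.8013, 0.6078, -0.4379)
after S2 (kf_track): (1.1984, 0.2123, 0.0459)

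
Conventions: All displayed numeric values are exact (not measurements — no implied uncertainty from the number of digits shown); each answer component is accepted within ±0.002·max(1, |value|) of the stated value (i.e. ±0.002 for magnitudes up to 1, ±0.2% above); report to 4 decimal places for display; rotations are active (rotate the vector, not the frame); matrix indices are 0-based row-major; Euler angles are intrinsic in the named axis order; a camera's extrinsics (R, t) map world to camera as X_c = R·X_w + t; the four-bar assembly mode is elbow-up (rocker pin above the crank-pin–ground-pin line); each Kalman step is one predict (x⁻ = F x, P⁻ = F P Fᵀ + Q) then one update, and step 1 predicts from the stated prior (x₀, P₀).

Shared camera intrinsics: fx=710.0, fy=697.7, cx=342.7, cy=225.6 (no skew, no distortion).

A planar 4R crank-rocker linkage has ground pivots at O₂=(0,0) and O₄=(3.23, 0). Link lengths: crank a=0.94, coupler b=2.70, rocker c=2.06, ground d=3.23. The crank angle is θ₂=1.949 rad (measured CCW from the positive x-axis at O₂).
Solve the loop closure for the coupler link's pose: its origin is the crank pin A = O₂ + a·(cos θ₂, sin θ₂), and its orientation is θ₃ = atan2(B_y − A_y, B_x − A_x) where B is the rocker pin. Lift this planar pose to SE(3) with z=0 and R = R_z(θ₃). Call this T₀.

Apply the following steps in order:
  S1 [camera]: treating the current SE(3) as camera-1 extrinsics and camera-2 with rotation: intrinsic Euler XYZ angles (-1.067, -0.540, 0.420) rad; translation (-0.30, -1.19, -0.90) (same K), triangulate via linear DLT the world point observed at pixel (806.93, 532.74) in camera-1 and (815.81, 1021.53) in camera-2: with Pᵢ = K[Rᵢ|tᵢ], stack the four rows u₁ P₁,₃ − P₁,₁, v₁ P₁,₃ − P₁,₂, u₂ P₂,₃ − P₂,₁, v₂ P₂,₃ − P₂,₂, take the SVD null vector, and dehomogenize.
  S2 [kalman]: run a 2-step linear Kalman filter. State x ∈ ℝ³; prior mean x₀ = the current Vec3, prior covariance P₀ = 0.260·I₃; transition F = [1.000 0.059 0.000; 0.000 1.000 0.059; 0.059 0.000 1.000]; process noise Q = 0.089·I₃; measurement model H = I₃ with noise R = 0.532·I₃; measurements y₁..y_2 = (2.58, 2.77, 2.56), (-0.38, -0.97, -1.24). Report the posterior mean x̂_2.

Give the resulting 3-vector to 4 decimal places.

result = (0.8618, 0.1252, 0.7331)

source (fourbar_fk): coupler pose = R=[0.9418 -0.3363 0.0000; 0.3363 0.9418 0.0000; 0.0000 0.0000 1.0000], t=(-0.3471, 0.8736, 0.0000)
after S1 (triangulate): (0.9613, -0.7028, 1.2152)
after S2 (kf_track): (0.8618, 0.1252, 0.7331)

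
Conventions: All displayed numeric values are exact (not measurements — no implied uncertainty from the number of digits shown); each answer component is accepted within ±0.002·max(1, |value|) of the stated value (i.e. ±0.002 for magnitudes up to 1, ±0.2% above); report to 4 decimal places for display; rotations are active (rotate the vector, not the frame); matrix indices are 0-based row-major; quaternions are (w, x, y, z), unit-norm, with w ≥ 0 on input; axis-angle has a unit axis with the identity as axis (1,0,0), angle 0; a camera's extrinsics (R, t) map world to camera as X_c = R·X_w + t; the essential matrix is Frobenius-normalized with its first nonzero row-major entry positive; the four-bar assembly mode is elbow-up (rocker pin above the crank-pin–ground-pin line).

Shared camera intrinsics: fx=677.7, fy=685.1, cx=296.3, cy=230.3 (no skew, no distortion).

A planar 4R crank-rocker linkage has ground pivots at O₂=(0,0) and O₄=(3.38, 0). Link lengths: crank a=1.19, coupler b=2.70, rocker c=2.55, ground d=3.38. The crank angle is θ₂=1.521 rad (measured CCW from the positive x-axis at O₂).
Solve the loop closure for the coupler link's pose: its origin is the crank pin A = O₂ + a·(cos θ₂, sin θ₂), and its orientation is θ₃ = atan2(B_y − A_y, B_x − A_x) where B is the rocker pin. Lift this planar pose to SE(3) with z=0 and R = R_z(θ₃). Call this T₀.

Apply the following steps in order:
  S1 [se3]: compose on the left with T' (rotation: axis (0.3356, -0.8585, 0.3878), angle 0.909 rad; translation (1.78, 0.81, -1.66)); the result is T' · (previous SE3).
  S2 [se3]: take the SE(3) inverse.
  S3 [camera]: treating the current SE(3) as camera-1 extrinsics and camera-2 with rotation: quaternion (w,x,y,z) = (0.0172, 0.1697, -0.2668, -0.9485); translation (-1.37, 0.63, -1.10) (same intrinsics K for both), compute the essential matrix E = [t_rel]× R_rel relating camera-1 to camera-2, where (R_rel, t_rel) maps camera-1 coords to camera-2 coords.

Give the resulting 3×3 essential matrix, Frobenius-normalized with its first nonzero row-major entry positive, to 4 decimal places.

matrix = [0.3548 0.3895 -0.0588; -0.5768 0.0376 -0.1100; 0.1687 -0.5524 0.1981]

source (fourbar_fk): coupler pose = R=[0.8963 -0.4434 0.0000; 0.4434 0.8963 0.0000; 0.0000 0.0000 1.0000], t=(0.0592, 1.1885, 0.0000)
after S1 (compose_se3): R=[0.4048 -0.6655 -0.6271; 0.5731 0.7191 -0.3931; 0.7125 -0.2002 0.6725], t=(1.3234, 1.8896, -1.4548)
after S2 (invert_se3): R=[0.4048 0.5731 0.7125; -0.6655 0.7191 -0.2002; -0.6271 -0.3931 0.6725], t=(-0.5821, -0.7694, 2.5510)
after S3 (essential): [0.3548 0.3895 -0.0588; -0.5768 0.0376 -0.1100; 0.1687 -0.5524 0.1981]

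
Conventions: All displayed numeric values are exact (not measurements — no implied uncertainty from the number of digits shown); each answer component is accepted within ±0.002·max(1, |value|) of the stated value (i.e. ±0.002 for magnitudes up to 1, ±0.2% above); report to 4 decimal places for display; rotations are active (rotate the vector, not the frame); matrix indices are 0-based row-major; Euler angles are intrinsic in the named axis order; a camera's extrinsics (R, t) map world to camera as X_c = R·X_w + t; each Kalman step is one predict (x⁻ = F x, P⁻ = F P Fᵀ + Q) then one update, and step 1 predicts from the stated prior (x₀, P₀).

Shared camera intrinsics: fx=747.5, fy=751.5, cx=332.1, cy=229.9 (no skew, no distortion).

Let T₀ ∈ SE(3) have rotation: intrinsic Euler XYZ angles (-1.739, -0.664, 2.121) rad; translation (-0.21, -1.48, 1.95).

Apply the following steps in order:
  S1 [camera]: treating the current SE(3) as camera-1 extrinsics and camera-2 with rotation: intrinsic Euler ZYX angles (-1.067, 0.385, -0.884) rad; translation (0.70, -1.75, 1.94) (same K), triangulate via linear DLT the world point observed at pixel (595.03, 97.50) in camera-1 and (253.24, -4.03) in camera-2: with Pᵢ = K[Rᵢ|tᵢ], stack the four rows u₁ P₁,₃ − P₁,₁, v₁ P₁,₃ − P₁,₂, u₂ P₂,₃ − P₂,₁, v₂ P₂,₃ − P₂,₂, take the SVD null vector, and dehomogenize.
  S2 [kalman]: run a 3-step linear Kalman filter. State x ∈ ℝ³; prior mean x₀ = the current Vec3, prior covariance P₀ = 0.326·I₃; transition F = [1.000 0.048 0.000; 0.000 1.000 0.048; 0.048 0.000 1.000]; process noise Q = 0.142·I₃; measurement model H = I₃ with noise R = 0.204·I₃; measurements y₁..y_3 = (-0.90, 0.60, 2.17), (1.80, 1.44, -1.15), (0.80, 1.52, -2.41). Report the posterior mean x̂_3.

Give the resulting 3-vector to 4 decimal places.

result = (0.7171, 1.2570, -1.3523)

after S1 (triangulate): (-1.5222, -0.7621, -0.0295)
after S2 (kf_track): (0.7171, 1.2570, -1.3523)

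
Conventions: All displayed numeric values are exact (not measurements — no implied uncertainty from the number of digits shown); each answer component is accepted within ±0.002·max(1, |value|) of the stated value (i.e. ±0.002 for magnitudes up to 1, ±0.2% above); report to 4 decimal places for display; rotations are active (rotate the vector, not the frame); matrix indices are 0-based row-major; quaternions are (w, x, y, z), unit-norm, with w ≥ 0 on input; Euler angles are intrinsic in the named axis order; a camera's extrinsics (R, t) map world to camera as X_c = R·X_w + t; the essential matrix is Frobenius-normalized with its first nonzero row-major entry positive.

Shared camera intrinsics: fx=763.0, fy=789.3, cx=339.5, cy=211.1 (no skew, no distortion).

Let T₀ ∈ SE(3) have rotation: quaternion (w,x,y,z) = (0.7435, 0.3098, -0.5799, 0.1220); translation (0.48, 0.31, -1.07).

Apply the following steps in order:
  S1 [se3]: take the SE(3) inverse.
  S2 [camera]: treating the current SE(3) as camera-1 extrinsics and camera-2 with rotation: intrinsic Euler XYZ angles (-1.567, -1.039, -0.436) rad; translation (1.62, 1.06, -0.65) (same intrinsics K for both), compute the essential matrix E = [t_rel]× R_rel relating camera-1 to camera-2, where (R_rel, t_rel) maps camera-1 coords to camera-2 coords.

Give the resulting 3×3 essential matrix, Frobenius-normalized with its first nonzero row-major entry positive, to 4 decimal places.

matrix = [0.1737 -0.2105 -0.0792; -0.0691 0.6641 -0.0352; 0.5792 0.0991 -0.3562]

after S1 (invert_se3): R=[0.2976 -0.1779 0.9380; -0.5408 0.7783 0.3192; -0.7868 -0.6022 0.1354], t=(0.9159, 0.3598, 0.7092)
after S2 (essential): [0.1737 -0.2105 -0.0792; -0.0691 0.6641 -0.0352; 0.5792 0.0991 -0.3562]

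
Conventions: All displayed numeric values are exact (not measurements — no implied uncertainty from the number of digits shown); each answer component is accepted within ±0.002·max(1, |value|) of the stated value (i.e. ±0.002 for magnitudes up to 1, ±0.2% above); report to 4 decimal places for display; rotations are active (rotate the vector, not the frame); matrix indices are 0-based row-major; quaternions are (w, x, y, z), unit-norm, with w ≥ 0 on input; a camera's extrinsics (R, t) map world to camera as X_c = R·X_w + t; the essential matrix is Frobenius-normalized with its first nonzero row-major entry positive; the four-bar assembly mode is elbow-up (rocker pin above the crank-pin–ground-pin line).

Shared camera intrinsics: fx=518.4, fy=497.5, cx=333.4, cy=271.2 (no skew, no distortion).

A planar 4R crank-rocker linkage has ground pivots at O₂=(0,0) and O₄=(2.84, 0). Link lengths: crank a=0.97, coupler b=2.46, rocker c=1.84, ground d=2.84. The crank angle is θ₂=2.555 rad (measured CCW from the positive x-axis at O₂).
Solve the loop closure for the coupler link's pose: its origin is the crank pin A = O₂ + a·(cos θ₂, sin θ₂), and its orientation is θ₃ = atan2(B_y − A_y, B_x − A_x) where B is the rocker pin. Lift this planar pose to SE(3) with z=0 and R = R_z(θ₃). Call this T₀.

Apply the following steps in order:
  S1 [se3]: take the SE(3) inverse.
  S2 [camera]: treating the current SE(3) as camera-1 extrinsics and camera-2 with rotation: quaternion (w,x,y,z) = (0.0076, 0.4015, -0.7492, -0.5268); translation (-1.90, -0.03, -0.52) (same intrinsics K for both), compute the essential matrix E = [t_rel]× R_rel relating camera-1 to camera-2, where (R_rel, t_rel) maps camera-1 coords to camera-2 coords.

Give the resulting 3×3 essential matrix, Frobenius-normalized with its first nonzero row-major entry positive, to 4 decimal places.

matrix = [0.0210 0.1574 -0.1689; -0.1771 0.5561 -0.3388; 0.5369 -0.1282 -0.4315]

source (fourbar_fk): coupler pose = R=[0.9514 -0.3080 0.0000; 0.3080 0.9514 0.0000; 0.0000 0.0000 1.0000], t=(-0.8078, 0.5369, 0.0000)
after S1 (invert_se3): R=[0.9514 0.3080 0.0000; -0.3080 0.9514 0.0000; 0.0000 0.0000 1.0000], t=(0.6032, -0.7597, 0.0000)
after S2 (essential): [0.0210 0.1574 -0.1689; -0.1771 0.5561 -0.3388; 0.5369 -0.1282 -0.4315]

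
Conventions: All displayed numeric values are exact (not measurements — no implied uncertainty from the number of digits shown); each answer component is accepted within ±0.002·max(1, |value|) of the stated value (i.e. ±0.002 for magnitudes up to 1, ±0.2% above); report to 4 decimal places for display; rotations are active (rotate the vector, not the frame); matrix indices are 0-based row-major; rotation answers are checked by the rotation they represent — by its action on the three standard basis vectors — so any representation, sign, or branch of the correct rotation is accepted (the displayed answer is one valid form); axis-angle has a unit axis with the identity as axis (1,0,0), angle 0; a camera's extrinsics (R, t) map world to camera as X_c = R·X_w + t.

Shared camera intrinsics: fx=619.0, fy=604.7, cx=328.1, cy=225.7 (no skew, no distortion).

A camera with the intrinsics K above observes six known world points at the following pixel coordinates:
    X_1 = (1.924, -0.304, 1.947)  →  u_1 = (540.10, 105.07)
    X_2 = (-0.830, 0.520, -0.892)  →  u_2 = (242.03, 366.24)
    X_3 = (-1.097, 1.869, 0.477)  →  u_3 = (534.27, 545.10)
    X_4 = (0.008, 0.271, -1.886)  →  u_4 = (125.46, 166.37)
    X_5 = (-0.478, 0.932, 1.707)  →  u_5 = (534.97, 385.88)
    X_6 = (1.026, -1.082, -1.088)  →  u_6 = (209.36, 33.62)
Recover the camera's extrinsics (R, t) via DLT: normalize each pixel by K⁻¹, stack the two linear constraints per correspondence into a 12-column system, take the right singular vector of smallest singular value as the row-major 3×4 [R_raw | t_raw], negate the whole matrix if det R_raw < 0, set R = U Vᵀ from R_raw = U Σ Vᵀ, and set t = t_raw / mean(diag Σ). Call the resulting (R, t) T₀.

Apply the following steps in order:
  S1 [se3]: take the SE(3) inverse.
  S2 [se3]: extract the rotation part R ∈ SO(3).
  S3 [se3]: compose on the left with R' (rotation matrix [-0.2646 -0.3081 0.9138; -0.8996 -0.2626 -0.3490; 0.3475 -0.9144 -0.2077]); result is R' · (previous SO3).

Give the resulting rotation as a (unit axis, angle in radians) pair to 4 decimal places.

source (pnp_recover): camera pose = R=[0.4043 0.6157 0.6763; -0.9138 0.3044 0.2691; -0.0402 -0.7268 0.6857], t=(0.1300, 0.1400, 4.4700)
after S1 (invert_se3): R=[0.4043 -0.9138 -0.0402; 0.6157 0.3044 -0.7268; 0.6763 0.2691 0.6857], t=(0.2550, 3.1260, -3.1906)
after S2 (rot_of_se3): [0.4043 -0.9138 -0.0402; 0.6157 0.3044 -0.7268; 0.6763 0.2691 0.6857]
after S3 (compose_so3): [0.3214 0.3939 0.8612; -0.7614 0.6482 -0.0123; -0.5630 -0.6517 0.5082]

rotation (axis_angle) = ((-0.3292, 0.7333, -0.5949), 1.3296)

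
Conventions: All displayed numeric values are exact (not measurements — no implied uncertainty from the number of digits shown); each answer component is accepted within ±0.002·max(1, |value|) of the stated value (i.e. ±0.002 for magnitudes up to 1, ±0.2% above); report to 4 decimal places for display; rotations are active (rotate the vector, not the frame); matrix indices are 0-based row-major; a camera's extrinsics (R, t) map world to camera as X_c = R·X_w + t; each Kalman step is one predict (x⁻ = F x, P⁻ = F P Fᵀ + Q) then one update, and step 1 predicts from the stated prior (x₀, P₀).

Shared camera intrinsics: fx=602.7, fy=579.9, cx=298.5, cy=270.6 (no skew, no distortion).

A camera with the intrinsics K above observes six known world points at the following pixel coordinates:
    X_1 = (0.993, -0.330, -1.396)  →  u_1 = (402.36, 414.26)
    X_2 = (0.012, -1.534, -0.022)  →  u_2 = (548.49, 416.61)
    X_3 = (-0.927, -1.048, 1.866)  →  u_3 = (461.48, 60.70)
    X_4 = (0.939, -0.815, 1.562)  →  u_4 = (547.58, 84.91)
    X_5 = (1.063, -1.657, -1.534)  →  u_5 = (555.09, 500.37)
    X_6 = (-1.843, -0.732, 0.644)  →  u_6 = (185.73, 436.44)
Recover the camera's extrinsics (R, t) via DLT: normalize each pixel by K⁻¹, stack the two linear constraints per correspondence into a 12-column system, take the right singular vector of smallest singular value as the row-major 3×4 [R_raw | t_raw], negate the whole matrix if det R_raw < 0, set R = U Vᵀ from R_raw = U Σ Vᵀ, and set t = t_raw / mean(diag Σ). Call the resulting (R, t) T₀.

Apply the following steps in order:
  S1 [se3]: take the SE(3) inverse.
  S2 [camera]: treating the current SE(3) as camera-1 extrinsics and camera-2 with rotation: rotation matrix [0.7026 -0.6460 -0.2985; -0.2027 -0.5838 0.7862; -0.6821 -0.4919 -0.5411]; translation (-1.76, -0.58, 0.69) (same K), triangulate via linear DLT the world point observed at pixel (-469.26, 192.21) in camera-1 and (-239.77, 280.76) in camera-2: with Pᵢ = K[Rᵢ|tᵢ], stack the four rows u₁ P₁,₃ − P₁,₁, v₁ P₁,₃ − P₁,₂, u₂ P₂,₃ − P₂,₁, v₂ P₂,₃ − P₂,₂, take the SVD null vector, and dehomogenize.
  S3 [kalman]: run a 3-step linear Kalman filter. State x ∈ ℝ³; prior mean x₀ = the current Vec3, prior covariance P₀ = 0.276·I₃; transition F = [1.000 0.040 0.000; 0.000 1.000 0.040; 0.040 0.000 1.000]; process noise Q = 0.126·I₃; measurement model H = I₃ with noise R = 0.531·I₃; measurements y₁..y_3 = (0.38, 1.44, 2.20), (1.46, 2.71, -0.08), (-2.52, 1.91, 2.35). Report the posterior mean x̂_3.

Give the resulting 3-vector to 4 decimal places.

source (pnp_recover): camera pose = R=[0.6123 -0.7873 0.0719; -0.3326 -0.3391 -0.8800; 0.7172 0.5149 -0.4695], t=(0.1300, 0.2800, 4.0100)
after S1 (invert_se3): R=[0.6123 -0.3326 0.7172; -0.7873 -0.3391 0.5149; 0.0719 -0.8800 -0.4695], t=(-2.8626, -1.8676, 2.1198)
after S2 (triangulate): (-1.6733, -0.9502, -0.3439)
after S3 (kf_track): (-0.8455, 1.4668, 1.1674)

result = (-0.8455, 1.4668, 1.1674)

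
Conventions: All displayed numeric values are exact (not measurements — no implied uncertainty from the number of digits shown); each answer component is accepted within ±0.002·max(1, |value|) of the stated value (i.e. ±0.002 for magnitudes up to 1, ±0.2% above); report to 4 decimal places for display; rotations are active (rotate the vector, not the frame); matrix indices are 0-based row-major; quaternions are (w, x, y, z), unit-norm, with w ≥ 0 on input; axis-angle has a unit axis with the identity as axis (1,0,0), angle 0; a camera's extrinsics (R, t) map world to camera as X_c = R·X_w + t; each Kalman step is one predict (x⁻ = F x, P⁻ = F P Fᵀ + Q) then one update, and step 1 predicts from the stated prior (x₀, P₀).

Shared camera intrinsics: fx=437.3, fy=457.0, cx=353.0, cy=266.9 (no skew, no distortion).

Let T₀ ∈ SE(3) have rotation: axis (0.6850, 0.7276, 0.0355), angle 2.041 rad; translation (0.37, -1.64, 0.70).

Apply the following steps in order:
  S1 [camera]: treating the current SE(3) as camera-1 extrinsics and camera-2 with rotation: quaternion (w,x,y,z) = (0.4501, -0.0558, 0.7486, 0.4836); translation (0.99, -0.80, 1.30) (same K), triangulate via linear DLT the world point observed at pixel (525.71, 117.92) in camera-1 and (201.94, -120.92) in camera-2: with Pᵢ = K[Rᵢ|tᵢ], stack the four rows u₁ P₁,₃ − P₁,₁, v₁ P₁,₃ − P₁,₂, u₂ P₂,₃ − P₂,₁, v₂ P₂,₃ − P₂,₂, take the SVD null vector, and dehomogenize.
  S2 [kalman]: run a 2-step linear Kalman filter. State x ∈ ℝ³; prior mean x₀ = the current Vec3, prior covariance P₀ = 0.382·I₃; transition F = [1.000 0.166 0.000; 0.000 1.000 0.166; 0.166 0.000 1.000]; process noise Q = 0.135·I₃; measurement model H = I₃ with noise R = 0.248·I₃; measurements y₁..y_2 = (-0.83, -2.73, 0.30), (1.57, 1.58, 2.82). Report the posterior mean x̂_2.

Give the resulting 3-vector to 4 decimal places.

after S1 (triangulate): (0.9501, 0.4836, -0.8725)
after S2 (kf_track): (0.7801, 0.2097, 1.6142)

result = (0.7801, 0.2097, 1.6142)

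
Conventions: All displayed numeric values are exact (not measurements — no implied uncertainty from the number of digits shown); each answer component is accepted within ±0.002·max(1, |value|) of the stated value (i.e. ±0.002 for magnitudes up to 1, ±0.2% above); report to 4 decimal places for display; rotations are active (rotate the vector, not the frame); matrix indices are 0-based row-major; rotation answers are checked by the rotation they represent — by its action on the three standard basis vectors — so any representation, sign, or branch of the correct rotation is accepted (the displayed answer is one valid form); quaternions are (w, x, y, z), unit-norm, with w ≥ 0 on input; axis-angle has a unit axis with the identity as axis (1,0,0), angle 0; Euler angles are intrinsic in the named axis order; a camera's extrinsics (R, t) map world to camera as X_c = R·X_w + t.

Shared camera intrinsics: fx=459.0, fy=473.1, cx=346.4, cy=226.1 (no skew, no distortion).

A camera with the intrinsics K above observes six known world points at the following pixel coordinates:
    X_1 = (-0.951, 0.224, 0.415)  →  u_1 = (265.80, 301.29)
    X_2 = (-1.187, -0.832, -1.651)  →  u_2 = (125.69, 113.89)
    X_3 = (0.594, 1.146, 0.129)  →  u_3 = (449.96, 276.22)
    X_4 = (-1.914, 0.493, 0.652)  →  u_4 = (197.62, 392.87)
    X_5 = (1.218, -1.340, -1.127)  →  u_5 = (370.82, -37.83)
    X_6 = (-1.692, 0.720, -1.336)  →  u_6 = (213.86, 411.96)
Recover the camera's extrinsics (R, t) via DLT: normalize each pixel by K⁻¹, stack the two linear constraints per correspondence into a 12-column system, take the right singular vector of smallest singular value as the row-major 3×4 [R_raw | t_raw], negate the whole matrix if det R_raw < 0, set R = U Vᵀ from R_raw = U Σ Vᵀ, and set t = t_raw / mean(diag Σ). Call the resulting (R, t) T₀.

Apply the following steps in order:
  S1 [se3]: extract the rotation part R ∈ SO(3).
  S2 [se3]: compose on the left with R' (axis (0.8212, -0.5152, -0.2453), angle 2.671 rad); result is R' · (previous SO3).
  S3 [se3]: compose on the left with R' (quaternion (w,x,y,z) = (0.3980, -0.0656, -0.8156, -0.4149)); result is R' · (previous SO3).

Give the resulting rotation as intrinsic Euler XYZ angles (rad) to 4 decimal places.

source (pnp_recover): camera pose = R=[0.7664 0.6152 -0.1847; -0.5525 0.7780 0.2990; 0.3276 -0.1271 0.9362], t=(-0.1100, -0.1200, 4.3800)
after S1 (rot_of_se3): [0.7664 0.6152 -0.1847; -0.5525 0.7780 0.2990; 0.3276 -0.1271 0.9362]
after S2 (compose_so3): [0.4737 -0.2216 -0.8523; -0.5271 -0.8466 -0.0729; -0.7055 0.4838 -0.5179]
after S3 (compose_so3): [-0.1305 -0.5085 0.8511; -0.9611 -0.1457 -0.2344; 0.2432 -0.8486 -0.4697]

rotation (euler_xyz) = (2.6787, 1.0181, 1.8220)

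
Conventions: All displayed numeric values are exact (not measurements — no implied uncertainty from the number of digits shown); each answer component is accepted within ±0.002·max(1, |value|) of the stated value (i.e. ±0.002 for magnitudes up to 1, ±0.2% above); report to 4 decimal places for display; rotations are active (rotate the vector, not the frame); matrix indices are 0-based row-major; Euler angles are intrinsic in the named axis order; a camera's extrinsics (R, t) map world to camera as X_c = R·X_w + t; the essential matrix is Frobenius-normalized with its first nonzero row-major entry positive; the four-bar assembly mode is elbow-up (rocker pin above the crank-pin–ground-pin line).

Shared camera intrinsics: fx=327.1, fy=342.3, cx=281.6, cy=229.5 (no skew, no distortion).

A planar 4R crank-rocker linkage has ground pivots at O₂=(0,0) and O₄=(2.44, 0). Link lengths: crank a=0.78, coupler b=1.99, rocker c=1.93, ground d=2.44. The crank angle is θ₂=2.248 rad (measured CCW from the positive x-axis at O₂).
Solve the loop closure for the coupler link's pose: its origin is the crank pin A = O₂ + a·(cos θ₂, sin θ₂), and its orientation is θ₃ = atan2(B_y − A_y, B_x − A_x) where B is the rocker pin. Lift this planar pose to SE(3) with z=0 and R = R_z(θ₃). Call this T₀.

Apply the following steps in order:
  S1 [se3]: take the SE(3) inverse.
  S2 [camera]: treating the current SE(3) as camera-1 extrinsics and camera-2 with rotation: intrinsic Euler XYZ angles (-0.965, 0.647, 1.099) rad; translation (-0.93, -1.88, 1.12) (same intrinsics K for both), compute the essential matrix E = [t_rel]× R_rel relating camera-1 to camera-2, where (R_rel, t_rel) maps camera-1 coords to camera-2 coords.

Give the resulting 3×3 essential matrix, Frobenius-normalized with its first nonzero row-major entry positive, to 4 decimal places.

matrix = [0.1133 -0.3433 -0.4523; -0.3360 -0.1745 0.4248; -0.2383 -0.5329 -0.0131]

source (fourbar_fk): coupler pose = R=[0.8846 -0.4664 0.0000; 0.4664 0.8846 0.0000; 0.0000 0.0000 1.0000], t=(-0.4888, 0.6079, 0.0000)
after S1 (invert_se3): R=[0.8846 0.4664 0.0000; -0.4664 0.8846 0.0000; 0.0000 0.0000 1.0000], t=(0.1488, -0.7657, 0.0000)
after S2 (essential): [0.1133 -0.3433 -0.4523; -0.3360 -0.1745 0.4248; -0.2383 -0.5329 -0.0131]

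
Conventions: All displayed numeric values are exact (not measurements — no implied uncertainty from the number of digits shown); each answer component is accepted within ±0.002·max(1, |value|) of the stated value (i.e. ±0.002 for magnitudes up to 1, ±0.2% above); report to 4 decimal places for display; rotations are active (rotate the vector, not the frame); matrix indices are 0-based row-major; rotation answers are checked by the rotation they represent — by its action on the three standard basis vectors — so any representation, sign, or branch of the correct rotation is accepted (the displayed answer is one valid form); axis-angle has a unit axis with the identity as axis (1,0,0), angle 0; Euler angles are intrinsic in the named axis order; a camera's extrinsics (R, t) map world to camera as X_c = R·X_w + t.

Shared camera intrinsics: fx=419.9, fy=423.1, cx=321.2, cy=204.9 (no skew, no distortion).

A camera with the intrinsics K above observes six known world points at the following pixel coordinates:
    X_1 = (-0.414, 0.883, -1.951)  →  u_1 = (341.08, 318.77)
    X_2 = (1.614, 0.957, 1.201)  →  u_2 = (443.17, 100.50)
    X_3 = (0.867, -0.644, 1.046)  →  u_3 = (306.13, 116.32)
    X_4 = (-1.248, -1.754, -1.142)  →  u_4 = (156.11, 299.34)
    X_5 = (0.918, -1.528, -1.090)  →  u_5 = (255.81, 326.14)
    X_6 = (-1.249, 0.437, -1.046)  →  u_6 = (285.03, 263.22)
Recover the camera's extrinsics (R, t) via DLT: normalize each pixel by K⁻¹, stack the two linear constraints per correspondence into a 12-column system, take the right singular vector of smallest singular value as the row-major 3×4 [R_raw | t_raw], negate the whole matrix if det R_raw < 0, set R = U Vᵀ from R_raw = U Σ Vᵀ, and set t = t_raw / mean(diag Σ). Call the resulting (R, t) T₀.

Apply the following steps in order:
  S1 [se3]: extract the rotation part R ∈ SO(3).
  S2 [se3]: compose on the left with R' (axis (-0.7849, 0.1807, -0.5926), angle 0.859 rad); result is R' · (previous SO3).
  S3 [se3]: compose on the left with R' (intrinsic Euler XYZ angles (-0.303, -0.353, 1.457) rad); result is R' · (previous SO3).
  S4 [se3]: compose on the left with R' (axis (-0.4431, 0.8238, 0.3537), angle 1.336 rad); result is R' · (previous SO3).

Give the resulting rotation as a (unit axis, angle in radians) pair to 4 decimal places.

rotation (axis_angle) = ((-0.2072, 0.9627, 0.1740), 1.5906)

source (pnp_recover): camera pose = R=[0.6583 0.7500 -0.0647; 0.0042 -0.0896 -0.9960; -0.7527 0.6554 -0.0621], t=(-0.1900, -0.0100, 5.8697)
after S1 (rot_of_se3): [0.6583 0.7500 -0.0647; 0.0042 -0.0896 -0.9960; -0.7527 0.6554 -0.0621]
after S2 (compose_so3): [0.3479 0.8097 -0.4725; -0.7444 -0.0678 -0.6643; -0.5699 0.5829 0.5792]
after S3 (compose_so3): [0.9281 -0.0520 0.3687; 0.1701 0.9401 -0.2953; -0.3313 0.3368 0.8814]
after S4 (compose_so3): [0.0240 -0.3773 0.9258; -0.0294 0.9254 0.3779; -0.9993 -0.0363 0.0111]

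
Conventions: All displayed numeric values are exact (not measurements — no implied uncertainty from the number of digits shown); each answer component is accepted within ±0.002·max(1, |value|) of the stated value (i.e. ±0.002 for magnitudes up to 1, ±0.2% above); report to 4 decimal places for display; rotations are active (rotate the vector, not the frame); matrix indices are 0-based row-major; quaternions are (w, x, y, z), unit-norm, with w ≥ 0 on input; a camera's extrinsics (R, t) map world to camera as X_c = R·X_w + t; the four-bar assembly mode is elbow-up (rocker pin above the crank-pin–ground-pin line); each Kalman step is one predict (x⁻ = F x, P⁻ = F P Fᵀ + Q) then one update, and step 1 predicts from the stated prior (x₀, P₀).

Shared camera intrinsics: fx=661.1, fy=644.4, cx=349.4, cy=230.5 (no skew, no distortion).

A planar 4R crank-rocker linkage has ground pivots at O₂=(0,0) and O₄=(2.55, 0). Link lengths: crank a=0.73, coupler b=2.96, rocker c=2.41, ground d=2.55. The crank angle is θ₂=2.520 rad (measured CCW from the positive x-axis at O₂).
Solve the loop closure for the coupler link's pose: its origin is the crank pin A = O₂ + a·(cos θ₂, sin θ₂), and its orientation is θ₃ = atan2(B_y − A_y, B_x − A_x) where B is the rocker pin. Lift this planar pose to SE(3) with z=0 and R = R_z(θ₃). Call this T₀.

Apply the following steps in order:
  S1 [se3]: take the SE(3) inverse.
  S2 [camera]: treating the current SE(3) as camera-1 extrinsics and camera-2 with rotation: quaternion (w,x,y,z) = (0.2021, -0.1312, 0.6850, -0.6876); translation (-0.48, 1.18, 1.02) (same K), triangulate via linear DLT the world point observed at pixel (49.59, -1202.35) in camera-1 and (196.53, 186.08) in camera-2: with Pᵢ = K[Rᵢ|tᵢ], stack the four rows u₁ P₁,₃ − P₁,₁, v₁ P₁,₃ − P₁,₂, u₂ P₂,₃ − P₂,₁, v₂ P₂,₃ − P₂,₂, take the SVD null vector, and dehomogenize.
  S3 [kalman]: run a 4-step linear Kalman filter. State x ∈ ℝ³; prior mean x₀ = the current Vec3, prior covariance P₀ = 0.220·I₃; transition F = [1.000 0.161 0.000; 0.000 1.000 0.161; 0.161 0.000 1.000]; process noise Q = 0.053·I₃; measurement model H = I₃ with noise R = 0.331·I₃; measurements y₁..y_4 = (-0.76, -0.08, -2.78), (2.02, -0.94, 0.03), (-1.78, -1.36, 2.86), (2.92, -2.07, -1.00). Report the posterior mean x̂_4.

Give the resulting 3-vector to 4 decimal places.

result = (0.5825, -1.2978, 0.2612)

source (fourbar_fk): coupler pose = R=[0.7835 -0.6215 0.0000; 0.6215 0.7835 0.0000; 0.0000 0.0000 1.0000], t=(-0.5935, 0.4251, 0.0000)
after S1 (invert_se3): R=[0.7835 0.6215 0.0000; -0.6215 0.7835 0.0000; 0.0000 0.0000 1.0000], t=(0.2008, -0.7019, 0.0000)
after S2 (triangulate): (0.6276, -1.9823, 1.1895)
after S3 (kf_track): (0.5825, -1.2978, 0.2612)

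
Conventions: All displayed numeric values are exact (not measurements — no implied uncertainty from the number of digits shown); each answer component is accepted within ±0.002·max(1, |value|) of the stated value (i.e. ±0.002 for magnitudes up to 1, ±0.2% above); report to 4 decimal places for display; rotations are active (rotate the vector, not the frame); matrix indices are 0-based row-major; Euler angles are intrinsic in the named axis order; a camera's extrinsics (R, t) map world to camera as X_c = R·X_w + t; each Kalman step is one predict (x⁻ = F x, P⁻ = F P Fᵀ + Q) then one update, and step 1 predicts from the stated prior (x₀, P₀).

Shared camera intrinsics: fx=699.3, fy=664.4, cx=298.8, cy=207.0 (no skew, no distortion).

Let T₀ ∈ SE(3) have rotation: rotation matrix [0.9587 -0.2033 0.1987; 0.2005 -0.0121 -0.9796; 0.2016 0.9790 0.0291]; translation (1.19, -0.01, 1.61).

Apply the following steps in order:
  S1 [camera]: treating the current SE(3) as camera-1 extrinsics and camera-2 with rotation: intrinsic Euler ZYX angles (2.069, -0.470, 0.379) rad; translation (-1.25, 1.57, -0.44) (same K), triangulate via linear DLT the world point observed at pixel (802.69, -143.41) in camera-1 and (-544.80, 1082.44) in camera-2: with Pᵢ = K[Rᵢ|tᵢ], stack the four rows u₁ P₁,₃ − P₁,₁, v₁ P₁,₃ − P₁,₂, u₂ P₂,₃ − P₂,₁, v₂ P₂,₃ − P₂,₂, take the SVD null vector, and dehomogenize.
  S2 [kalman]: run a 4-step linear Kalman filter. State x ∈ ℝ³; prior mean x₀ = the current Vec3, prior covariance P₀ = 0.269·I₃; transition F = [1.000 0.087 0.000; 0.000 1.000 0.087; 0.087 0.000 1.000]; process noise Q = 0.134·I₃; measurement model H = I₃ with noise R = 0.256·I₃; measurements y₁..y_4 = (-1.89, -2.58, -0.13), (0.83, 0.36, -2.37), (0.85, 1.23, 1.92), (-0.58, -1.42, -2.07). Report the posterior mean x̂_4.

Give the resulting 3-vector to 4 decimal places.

result = (-0.1332, -0.5437, -0.8372)

after S1 (triangulate): (0.3190, 0.5664, 1.2679)
after S2 (kf_track): (-0.1332, -0.5437, -0.8372)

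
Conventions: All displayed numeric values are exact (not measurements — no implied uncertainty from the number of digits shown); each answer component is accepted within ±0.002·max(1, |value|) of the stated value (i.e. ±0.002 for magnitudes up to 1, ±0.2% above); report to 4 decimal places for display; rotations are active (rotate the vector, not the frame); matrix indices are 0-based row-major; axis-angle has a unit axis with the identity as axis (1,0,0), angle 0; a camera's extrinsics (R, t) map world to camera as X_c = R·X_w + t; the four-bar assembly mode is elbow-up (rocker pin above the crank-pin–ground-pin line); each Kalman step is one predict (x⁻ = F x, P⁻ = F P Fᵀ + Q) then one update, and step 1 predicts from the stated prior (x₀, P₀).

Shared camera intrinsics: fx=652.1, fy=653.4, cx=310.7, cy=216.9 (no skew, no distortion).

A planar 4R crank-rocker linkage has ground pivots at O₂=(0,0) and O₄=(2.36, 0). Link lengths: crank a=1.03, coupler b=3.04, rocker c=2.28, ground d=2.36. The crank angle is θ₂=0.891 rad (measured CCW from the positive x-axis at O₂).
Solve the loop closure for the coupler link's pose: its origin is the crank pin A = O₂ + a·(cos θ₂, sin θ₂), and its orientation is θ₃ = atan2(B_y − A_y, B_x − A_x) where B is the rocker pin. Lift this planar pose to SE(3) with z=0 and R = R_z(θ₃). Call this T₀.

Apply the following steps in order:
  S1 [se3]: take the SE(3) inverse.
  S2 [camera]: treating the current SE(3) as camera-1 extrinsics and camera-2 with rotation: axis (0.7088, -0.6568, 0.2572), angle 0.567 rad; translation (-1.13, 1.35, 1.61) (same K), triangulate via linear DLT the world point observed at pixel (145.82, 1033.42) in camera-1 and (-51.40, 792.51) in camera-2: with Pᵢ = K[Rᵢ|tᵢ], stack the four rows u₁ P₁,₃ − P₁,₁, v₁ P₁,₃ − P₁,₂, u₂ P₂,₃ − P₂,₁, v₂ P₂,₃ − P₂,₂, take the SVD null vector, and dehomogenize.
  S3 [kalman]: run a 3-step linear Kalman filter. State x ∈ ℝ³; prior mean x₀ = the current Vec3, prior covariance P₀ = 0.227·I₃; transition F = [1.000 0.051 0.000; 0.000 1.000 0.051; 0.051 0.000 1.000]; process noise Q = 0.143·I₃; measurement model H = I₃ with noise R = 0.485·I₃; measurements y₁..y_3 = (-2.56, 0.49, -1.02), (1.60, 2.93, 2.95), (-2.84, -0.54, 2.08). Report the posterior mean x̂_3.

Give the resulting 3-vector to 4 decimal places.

result = (-1.0476, 0.8976, 1.5236)

source (fourbar_fk): coupler pose = R=[0.9176 -0.3976 0.0000; 0.3976 0.9176 0.0000; 0.0000 0.0000 1.0000], t=(0.6475, 0.8010, 0.0000)
after S1 (invert_se3): R=[0.9176 0.3976 0.0000; -0.3976 0.9176 0.0000; 0.0000 0.0000 1.0000], t=(-0.9126, -0.4776, 0.0000)
after S2 (triangulate): (0.1344, 1.5375, 0.7040)
after S3 (kf_track): (-1.0476, 0.8976, 1.5236)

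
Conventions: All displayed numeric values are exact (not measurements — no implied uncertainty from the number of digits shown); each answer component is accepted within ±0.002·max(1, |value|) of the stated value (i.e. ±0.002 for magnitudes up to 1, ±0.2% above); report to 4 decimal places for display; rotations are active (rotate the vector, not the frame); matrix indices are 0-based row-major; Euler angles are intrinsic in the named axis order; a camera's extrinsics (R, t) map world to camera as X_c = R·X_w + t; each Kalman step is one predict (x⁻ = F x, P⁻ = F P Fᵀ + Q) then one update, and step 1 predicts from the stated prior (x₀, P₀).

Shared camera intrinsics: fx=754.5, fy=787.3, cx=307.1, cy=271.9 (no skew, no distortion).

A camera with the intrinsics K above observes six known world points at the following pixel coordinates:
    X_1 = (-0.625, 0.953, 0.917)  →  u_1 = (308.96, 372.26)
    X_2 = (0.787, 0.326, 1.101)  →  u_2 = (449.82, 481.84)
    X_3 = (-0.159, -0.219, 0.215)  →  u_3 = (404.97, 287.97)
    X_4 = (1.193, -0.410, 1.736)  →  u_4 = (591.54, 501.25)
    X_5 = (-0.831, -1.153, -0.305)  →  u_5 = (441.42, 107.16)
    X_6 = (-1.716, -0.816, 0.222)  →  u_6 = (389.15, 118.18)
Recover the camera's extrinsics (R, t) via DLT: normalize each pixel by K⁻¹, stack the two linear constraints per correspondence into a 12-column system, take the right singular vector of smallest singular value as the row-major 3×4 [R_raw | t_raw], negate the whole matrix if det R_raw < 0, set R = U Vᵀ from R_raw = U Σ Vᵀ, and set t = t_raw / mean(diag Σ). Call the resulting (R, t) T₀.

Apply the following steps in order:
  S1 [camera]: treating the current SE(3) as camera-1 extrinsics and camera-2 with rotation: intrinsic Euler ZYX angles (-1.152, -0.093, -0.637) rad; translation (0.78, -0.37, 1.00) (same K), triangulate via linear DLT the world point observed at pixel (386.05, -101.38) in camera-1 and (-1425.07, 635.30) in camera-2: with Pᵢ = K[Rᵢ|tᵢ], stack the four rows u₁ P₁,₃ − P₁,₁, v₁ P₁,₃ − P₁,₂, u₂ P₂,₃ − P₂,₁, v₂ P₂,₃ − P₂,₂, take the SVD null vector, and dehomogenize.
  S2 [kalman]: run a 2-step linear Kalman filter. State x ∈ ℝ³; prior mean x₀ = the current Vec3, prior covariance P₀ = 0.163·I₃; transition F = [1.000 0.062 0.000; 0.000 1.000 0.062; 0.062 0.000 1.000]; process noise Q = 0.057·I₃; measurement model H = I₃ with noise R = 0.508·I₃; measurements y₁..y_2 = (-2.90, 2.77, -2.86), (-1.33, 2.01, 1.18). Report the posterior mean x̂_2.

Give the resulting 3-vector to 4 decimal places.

result = (-1.8387, 0.2899, -0.9678)

source (pnp_recover): camera pose = R=[0.3105 -0.7865 0.5339; 0.6541 0.5843 0.4804; -0.6898 0.2000 0.6959], t=(0.4699, 0.2400, 5.2394)
after S1 (triangulate): (-1.7470, -1.6515, -1.2726)
after S2 (kf_track): (-1.8387, 0.2899, -0.9678)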